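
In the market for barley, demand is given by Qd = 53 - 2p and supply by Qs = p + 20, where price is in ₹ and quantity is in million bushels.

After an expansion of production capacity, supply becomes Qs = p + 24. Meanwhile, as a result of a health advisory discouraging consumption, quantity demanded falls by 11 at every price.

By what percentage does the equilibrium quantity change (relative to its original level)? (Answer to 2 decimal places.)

Initially, 53 - 2p = p + 20, so 33 = 3p and p = 11, Q = 31.
With the change applied: demand Qd = 42 - 2p, supply Qs = p + 24.
Equate the new curves: 42 - 2p = p + 24, giving 18 = 3p, p = 6, Q = 30.
%ΔQ = (30 − 31) / 31 × 100 = -3.23%.

-3.23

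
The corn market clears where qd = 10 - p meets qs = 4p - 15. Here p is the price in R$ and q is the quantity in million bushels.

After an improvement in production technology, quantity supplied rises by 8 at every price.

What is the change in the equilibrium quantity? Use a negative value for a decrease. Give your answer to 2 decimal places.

+1.60

Initially, 10 - p = 4p - 15, so 25 = 5p and p = 5, q = 5.
The new curves are qd = 10 - p (demand) and qs = 4p - 7 (supply).
Clearing the new market: 10 - p = 4p - 7, so p = 3.4 and q = 6.6.
Δq = 6.6 − 5 = +1.60.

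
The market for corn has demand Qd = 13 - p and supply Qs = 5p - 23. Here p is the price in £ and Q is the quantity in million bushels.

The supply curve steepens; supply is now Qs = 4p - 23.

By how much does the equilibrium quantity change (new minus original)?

-1.2

Initially, 13 - p = 5p - 23, so 36 = 6p and p = 6, Q = 7.
The shock moves the curves to Qd = 13 - p and Qs = 4p - 23.
Equate the new curves: 13 - p = 4p - 23, giving 36 = 5p, p = 7.2, Q = 5.8.
ΔQ = 5.8 − 7 = -1.2.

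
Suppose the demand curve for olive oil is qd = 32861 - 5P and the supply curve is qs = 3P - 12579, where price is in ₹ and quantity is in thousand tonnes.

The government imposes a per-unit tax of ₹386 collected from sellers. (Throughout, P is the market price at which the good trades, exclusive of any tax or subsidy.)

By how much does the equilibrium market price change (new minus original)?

Original equilibrium: 32861 - 5P = 3P - 12579 gives 45440 = 8P, so P = 5680 and q = 4461.
Since sellers keep the price net of the tax, the effective supply curve becomes qs = 3P - 13737.
New equilibrium: 32861 - 5P = 3P - 13737 ⇒ 46598 = 8P ⇒ P = 5824.75, q = 3737.25.
ΔP = 5824.75 − 5680 = +144.75.

+144.75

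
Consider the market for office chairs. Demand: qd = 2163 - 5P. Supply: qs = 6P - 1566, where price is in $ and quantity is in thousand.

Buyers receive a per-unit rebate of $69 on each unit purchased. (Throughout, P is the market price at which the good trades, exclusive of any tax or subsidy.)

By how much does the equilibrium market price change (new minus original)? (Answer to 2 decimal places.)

+31.36

Initially, 2163 - 5P = 6P - 1566, so 3729 = 11P and P = 339, q = 468.
Since buyers' out-of-pocket price is the market price minus the rebate, the effective demand curve becomes qd = 2508 - 5P.
New equilibrium: 2508 - 5P = 6P - 1566 ⇒ 4074 = 11P ⇒ P = 4074/11 ≈ 370.3636, q = 7218/11 ≈ 656.1818.
ΔP = 370.3636 − 339 = +31.36.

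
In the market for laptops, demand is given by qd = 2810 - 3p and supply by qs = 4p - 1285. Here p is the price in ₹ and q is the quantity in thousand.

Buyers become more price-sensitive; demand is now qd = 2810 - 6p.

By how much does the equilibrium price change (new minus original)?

-175.5

Original equilibrium: 2810 - 3p = 4p - 1285 gives 4095 = 7p, so p = 585 and q = 1055.
The new curves are qd = 2810 - 6p (demand) and qs = 4p - 1285 (supply).
New equilibrium: 2810 - 6p = 4p - 1285 ⇒ 4095 = 10p ⇒ p = 409.5, q = 353.
Δp = 409.5 − 585 = -175.5.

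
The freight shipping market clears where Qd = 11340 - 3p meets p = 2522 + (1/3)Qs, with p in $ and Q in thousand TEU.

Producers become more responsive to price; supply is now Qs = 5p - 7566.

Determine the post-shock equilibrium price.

Original equilibrium: 11340 - 3p = 3p - 7566 gives 18906 = 6p, so p = 3151 and Q = 1887.
After the shift, demand is Qd = 11340 - 3p and supply is Qs = 5p - 7566.
Setting them equal: 11340 - 3p = 5p - 7566 → 18906 = 8p, so p = 2363.25 and Q = 4250.25.

2363.25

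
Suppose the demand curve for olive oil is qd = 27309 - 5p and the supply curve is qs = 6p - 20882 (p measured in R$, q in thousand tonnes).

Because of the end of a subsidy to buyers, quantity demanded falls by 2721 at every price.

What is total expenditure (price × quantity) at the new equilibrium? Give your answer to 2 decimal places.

16203102.98

Solve the original market: 27309 - 5p = 6p - 20882, hence p = 4381 and q = 5404.
The shock moves the curves to qd = 24588 - 5p and qs = 6p - 20882.
Setting them equal: 24588 - 5p = 6p - 20882 → 45470 = 11p, so p = 45470/11 ≈ 4133.6364 and q = 43118/11 ≈ 3919.8182.
New expenditure = 4133.6364 × 3919.8182 = 16203102.98.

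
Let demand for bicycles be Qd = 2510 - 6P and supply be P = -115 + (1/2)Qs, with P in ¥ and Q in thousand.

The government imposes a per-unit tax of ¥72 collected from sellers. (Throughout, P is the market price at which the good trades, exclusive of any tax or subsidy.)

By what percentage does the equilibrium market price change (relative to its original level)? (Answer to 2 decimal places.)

Before the shock: 2510 - 6P = 2P + 230 ⇒ 2280 = 8P ⇒ P = 285, Q = 800.
Since sellers keep the price net of the tax, the effective supply curve becomes Qs = 2P + 86.
New equilibrium: 2510 - 6P = 2P + 86 ⇒ 2424 = 8P ⇒ P = 303, Q = 692.
%ΔP = (303 − 285) / 285 × 100 = +6.32%.

+6.32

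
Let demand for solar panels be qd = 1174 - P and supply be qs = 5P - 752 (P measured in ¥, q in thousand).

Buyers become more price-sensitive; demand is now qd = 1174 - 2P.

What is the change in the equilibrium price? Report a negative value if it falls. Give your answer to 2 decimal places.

-45.86

Solve the original market: 1174 - P = 5P - 752, hence P = 321 and q = 853.
The shock moves the curves to qd = 1174 - 2P and qs = 5P - 752.
Clearing the new market: 1174 - 2P = 5P - 752, so P = 1926/7 ≈ 275.1429 and q = 4366/7 ≈ 623.7143.
ΔP = 275.1429 − 321 = -45.86.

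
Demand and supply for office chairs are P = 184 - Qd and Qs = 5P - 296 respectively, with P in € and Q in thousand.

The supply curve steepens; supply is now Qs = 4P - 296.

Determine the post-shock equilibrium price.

Solve the original market: 184 - P = 5P - 296, hence P = 80 and Q = 104.
The new curves are Qd = 184 - P (demand) and Qs = 4P - 296 (supply).
Setting them equal: 184 - P = 4P - 296 → 480 = 5P, so P = 96 and Q = 88.

96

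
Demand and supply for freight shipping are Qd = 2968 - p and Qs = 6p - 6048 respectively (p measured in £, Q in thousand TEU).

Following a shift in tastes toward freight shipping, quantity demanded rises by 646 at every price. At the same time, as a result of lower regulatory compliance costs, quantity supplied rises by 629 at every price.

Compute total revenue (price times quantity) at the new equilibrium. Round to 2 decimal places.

2998402.96

Original equilibrium: 2968 - p = 6p - 6048 gives 9016 = 7p, so p = 1288 and Q = 1680.
The new curves are Qd = 3614 - p (demand) and Qs = 6p - 5419 (supply).
New equilibrium: 3614 - p = 6p - 5419 ⇒ 9033 = 7p ⇒ p = 9033/7 ≈ 1290.4286, Q = 16265/7 ≈ 2323.5714.
New expenditure = 1290.4286 × 2323.5714 = 2998402.96.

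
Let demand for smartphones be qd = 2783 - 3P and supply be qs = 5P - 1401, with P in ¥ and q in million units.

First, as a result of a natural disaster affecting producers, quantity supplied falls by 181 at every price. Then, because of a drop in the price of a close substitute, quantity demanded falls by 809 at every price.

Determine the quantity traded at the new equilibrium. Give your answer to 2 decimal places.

640.50

Initially, 2783 - 3P = 5P - 1401, so 4184 = 8P and P = 523, q = 1214.
After the shift, demand is qd = 1974 - 3P and supply is qs = 5P - 1582.
Equate the new curves: 1974 - 3P = 5P - 1582, giving 3556 = 8P, P = 444.5, q = 640.5.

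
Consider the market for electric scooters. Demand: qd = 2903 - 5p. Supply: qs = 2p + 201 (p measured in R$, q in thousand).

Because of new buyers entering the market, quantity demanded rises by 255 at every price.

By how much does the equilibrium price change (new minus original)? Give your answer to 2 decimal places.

+36.43

Initially, 2903 - 5p = 2p + 201, so 2702 = 7p and p = 386, q = 973.
The shock moves the curves to qd = 3158 - 5p and qs = 2p + 201.
Equate the new curves: 3158 - 5p = 2p + 201, giving 2957 = 7p, p = 2957/7 ≈ 422.4286, q = 7321/7 ≈ 1045.8571.
Δp = 422.4286 − 386 = +36.43.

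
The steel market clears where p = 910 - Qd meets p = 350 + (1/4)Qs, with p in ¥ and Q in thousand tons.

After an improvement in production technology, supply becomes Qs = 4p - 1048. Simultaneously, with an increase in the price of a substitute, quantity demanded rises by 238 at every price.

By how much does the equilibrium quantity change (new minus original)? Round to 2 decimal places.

+260.80

Before the shock: 910 - p = 4p - 1400 ⇒ 2310 = 5p ⇒ p = 462, Q = 448.
The new curves are Qd = 1148 - p (demand) and Qs = 4p - 1048 (supply).
New equilibrium: 1148 - p = 4p - 1048 ⇒ 2196 = 5p ⇒ p = 439.2, Q = 708.8.
ΔQ = 708.8 − 448 = +260.80.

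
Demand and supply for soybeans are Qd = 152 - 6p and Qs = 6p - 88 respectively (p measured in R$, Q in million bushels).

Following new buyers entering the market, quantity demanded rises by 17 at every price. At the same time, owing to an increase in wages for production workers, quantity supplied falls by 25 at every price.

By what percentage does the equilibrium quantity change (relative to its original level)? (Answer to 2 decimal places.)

Solve the original market: 152 - 6p = 6p - 88, hence p = 20 and Q = 32.
After the shift, demand is Qd = 169 - 6p and supply is Qs = 6p - 113.
Setting them equal: 169 - 6p = 6p - 113 → 282 = 12p, so p = 23.5 and Q = 28.
%ΔQ = (28 − 32) / 32 × 100 = -12.50%.

-12.50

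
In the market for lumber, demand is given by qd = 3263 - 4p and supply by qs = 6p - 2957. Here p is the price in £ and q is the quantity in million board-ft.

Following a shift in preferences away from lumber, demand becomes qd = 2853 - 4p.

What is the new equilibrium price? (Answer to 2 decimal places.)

Initially, 3263 - 4p = 6p - 2957, so 6220 = 10p and p = 622, q = 775.
With the change applied: demand qd = 2853 - 4p, supply qs = 6p - 2957.
New equilibrium: 2853 - 4p = 6p - 2957 ⇒ 5810 = 10p ⇒ p = 581, q = 529.

581.00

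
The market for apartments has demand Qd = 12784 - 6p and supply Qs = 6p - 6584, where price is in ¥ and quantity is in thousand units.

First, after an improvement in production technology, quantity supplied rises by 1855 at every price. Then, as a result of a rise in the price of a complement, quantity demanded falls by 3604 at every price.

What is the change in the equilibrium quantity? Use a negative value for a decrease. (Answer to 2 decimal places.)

Before the shock: 12784 - 6p = 6p - 6584 ⇒ 19368 = 12p ⇒ p = 1614, Q = 3100.
The shock moves the curves to Qd = 9180 - 6p and Qs = 6p - 4729.
New equilibrium: 9180 - 6p = 6p - 4729 ⇒ 13909 = 12p ⇒ p = 13909/12 ≈ 1159.0833, Q = 2225.5.
ΔQ = 2225.5 − 3100 = -874.50.

-874.50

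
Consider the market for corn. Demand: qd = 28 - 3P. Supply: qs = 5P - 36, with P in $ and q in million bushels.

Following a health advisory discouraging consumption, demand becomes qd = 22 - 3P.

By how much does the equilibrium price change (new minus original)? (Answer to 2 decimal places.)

-0.75

Solve the original market: 28 - 3P = 5P - 36, hence P = 8 and q = 4.
After the shift, demand is qd = 22 - 3P and supply is qs = 5P - 36.
Setting them equal: 22 - 3P = 5P - 36 → 58 = 8P, so P = 7.25 and q = 0.25.
ΔP = 7.25 − 8 = -0.75.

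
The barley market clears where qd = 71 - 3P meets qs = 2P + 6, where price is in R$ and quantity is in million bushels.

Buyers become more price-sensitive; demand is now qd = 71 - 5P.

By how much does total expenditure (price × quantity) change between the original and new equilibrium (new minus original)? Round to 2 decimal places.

-187.84

Initially, 71 - 3P = 2P + 6, so 65 = 5P and P = 13, q = 32.
The new curves are qd = 71 - 5P (demand) and qs = 2P + 6 (supply).
Equate the new curves: 71 - 5P = 2P + 6, giving 65 = 7P, P = 65/7 ≈ 9.2857, q = 172/7 ≈ 24.5714.
Expenditure moves from 13×32 = 416 to 9.2857×24.5714 = 228.1633; change = -187.84.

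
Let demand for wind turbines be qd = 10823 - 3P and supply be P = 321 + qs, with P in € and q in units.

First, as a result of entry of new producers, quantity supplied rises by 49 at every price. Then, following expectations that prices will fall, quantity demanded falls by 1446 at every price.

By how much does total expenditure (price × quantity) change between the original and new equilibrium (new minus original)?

Original equilibrium: 10823 - 3P = P - 321 gives 11144 = 4P, so P = 2786 and q = 2465.
After the shift, demand is qd = 9377 - 3P and supply is qs = P - 272.
New equilibrium: 9377 - 3P = P - 272 ⇒ 9649 = 4P ⇒ P = 2412.25, q = 2140.25.
Expenditure moves from 2786×2465 = 6867490 to 2412.25×2140.25 = 5162818.0625; change = -1704671.9375.

-1704671.9375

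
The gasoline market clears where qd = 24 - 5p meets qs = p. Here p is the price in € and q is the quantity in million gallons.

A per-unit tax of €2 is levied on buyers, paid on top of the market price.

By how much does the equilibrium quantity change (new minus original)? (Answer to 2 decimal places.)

-1.67

Solve the original market: 24 - 5p = p, hence p = 4 and q = 4.
Since buyers pay the price plus the tax, the effective demand curve becomes qd = 14 - 5p.
Equate the new curves: 14 - 5p = p, giving 14 = 6p, p = 7/3 ≈ 2.3333, q = 7/3 ≈ 2.3333.
Δq = 2.3333 − 4 = -1.67.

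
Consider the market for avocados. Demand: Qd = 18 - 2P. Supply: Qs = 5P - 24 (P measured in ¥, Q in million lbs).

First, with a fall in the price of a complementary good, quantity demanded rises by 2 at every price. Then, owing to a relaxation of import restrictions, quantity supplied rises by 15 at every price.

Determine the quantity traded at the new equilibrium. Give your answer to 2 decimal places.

11.71

Before the shock: 18 - 2P = 5P - 24 ⇒ 42 = 7P ⇒ P = 6, Q = 6.
The shock moves the curves to Qd = 20 - 2P and Qs = 5P - 9.
New equilibrium: 20 - 2P = 5P - 9 ⇒ 29 = 7P ⇒ P = 29/7 ≈ 4.1429, Q = 82/7 ≈ 11.7143.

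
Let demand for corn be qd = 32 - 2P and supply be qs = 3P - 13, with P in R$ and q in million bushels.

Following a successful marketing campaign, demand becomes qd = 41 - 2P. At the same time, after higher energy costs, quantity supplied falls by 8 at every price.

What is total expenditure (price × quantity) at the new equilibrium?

Initially, 32 - 2P = 3P - 13, so 45 = 5P and P = 9, q = 14.
The new curves are qd = 41 - 2P (demand) and qs = 3P - 21 (supply).
Equate the new curves: 41 - 2P = 3P - 21, giving 62 = 5P, P = 12.4, q = 16.2.
New expenditure = 12.4 × 16.2 = 200.88.

200.88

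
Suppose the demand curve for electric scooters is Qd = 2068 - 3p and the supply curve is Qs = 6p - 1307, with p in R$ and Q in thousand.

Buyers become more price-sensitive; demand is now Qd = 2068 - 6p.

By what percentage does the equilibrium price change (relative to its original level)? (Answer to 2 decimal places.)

Initially, 2068 - 3p = 6p - 1307, so 3375 = 9p and p = 375, Q = 943.
The shock moves the curves to Qd = 2068 - 6p and Qs = 6p - 1307.
New equilibrium: 2068 - 6p = 6p - 1307 ⇒ 3375 = 12p ⇒ p = 281.25, Q = 380.5.
%Δp = (281.25 − 375) / 375 × 100 = -25.00%.

-25.00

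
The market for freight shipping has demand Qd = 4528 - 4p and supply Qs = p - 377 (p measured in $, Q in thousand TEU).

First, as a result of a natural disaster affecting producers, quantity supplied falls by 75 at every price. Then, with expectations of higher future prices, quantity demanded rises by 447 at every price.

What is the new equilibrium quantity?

Original equilibrium: 4528 - 4p = p - 377 gives 4905 = 5p, so p = 981 and Q = 604.
With the change applied: demand Qd = 4975 - 4p, supply Qs = p - 452.
New equilibrium: 4975 - 4p = p - 452 ⇒ 5427 = 5p ⇒ p = 1085.4, Q = 633.4.

633.4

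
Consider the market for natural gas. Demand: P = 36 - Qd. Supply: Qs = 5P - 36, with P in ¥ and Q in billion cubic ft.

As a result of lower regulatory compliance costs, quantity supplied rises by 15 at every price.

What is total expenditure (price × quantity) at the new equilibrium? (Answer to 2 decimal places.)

Original equilibrium: 36 - P = 5P - 36 gives 72 = 6P, so P = 12 and Q = 24.
With the change applied: demand Qd = 36 - P, supply Qs = 5P - 21.
Setting them equal: 36 - P = 5P - 21 → 57 = 6P, so P = 9.5 and Q = 26.5.
New expenditure = 9.5 × 26.5 = 251.75.

251.75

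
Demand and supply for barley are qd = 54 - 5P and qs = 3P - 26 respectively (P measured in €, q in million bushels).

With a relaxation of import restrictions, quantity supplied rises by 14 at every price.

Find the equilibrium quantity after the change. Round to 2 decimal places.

12.75

Original equilibrium: 54 - 5P = 3P - 26 gives 80 = 8P, so P = 10 and q = 4.
The new curves are qd = 54 - 5P (demand) and qs = 3P - 12 (supply).
Clearing the new market: 54 - 5P = 3P - 12, so P = 8.25 and q = 12.75.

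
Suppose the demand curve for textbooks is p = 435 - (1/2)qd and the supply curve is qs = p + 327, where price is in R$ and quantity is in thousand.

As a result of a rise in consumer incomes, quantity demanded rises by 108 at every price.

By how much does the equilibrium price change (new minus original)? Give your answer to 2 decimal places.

+36.00

Original equilibrium: 870 - 2p = p + 327 gives 543 = 3p, so p = 181 and q = 508.
After the shift, demand is qd = 978 - 2p and supply is qs = p + 327.
Equate the new curves: 978 - 2p = p + 327, giving 651 = 3p, p = 217, q = 544.
Δp = 217 − 181 = +36.00.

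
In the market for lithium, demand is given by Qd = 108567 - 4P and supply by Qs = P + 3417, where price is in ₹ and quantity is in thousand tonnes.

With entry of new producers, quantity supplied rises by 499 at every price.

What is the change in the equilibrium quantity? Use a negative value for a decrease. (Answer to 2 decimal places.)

Initially, 108567 - 4P = P + 3417, so 105150 = 5P and P = 21030, Q = 24447.
With the change applied: demand Qd = 108567 - 4P, supply Qs = P + 3916.
New equilibrium: 108567 - 4P = P + 3916 ⇒ 104651 = 5P ⇒ P = 20930.2, Q = 24846.2.
ΔQ = 24846.2 − 24447 = +399.20.

+399.20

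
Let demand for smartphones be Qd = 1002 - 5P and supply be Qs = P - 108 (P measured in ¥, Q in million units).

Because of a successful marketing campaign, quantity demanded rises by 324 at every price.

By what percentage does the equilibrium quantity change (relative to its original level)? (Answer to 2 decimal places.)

Original equilibrium: 1002 - 5P = P - 108 gives 1110 = 6P, so P = 185 and Q = 77.
With the change applied: demand Qd = 1326 - 5P, supply Qs = P - 108.
New equilibrium: 1326 - 5P = P - 108 ⇒ 1434 = 6P ⇒ P = 239, Q = 131.
%ΔQ = (131 − 77) / 77 × 100 = +70.13%.

+70.13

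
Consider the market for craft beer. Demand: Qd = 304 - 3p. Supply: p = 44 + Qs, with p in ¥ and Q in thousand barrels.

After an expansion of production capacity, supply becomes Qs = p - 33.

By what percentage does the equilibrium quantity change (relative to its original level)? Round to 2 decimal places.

+19.19

Initially, 304 - 3p = p - 44, so 348 = 4p and p = 87, Q = 43.
After the shift, demand is Qd = 304 - 3p and supply is Qs = p - 33.
New equilibrium: 304 - 3p = p - 33 ⇒ 337 = 4p ⇒ p = 84.25, Q = 51.25.
%ΔQ = (51.25 − 43) / 43 × 100 = +19.19%.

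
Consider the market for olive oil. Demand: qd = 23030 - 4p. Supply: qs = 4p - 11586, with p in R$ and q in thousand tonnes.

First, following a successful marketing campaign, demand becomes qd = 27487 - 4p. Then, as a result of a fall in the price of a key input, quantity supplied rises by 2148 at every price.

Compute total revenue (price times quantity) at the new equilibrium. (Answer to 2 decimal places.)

Initially, 23030 - 4p = 4p - 11586, so 34616 = 8p and p = 4327, q = 5722.
The shock moves the curves to qd = 27487 - 4p and qs = 4p - 9438.
Setting them equal: 27487 - 4p = 4p - 9438 → 36925 = 8p, so p = 4615.625 and q = 9024.5.
New expenditure = 4615.625 × 9024.5 = 41653707.81.

41653707.81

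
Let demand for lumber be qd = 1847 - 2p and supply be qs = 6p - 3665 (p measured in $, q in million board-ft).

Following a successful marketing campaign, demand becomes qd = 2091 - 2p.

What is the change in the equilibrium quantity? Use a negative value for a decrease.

+183

Original equilibrium: 1847 - 2p = 6p - 3665 gives 5512 = 8p, so p = 689 and q = 469.
The shock moves the curves to qd = 2091 - 2p and qs = 6p - 3665.
Setting them equal: 2091 - 2p = 6p - 3665 → 5756 = 8p, so p = 719.5 and q = 652.
Δq = 652 − 469 = +183.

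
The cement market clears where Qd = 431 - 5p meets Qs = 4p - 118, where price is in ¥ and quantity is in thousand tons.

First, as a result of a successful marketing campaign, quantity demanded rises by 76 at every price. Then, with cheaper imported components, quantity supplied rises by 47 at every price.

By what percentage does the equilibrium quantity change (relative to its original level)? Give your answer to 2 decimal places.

Original equilibrium: 431 - 5p = 4p - 118 gives 549 = 9p, so p = 61 and Q = 126.
The new curves are Qd = 507 - 5p (demand) and Qs = 4p - 71 (supply).
Clearing the new market: 507 - 5p = 4p - 71, so p = 578/9 ≈ 64.2222 and Q = 1673/9 ≈ 185.8889.
%ΔQ = (185.8889 − 126) / 126 × 100 = +47.53%.

+47.53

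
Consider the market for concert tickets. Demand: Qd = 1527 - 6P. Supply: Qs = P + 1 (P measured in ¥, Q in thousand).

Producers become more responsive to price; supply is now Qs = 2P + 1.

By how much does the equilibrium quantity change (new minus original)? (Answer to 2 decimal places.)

+163.50

Initially, 1527 - 6P = P + 1, so 1526 = 7P and P = 218, Q = 219.
After the shift, demand is Qd = 1527 - 6P and supply is Qs = 2P + 1.
Equate the new curves: 1527 - 6P = 2P + 1, giving 1526 = 8P, P = 190.75, Q = 382.5.
ΔQ = 382.5 − 219 = +163.50.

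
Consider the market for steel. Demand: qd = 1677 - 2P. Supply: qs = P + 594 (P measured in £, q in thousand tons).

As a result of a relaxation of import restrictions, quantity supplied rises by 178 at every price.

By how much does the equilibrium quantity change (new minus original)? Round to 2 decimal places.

Original equilibrium: 1677 - 2P = P + 594 gives 1083 = 3P, so P = 361 and q = 955.
The new curves are qd = 1677 - 2P (demand) and qs = P + 772 (supply).
Clearing the new market: 1677 - 2P = P + 772, so P = 905/3 ≈ 301.6667 and q = 3221/3 ≈ 1073.6667.
Δq = 1073.6667 − 955 = +118.67.

+118.67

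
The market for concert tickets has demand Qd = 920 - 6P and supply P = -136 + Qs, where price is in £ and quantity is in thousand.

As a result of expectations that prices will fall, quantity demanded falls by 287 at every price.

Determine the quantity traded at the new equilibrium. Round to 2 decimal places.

207.00

Before the shock: 920 - 6P = P + 136 ⇒ 784 = 7P ⇒ P = 112, Q = 248.
The shock moves the curves to Qd = 633 - 6P and Qs = P + 136.
Equate the new curves: 633 - 6P = P + 136, giving 497 = 7P, P = 71, Q = 207.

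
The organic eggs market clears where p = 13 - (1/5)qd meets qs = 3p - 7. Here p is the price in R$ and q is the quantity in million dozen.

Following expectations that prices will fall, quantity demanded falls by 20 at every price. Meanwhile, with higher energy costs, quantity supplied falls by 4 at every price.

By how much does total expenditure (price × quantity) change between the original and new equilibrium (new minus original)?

Solve the original market: 65 - 5p = 3p - 7, hence p = 9 and q = 20.
After the shift, demand is qd = 45 - 5p and supply is qs = 3p - 11.
Clearing the new market: 45 - 5p = 3p - 11, so p = 7 and q = 10.
Expenditure moves from 9×20 = 180 to 7×10 = 70; change = -110.

-110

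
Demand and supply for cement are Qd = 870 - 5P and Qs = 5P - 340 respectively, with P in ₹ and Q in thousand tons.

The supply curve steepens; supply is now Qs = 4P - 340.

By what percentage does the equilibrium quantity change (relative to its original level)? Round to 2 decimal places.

-25.37

Before the shock: 870 - 5P = 5P - 340 ⇒ 1210 = 10P ⇒ P = 121, Q = 265.
After the shift, demand is Qd = 870 - 5P and supply is Qs = 4P - 340.
Clearing the new market: 870 - 5P = 4P - 340, so P = 1210/9 ≈ 134.4444 and Q = 1780/9 ≈ 197.7778.
%ΔQ = (197.7778 − 265) / 265 × 100 = -25.37%.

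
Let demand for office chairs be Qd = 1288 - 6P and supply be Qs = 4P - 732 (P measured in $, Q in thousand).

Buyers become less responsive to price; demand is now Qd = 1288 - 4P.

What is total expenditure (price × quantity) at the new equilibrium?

70195

Initially, 1288 - 6P = 4P - 732, so 2020 = 10P and P = 202, Q = 76.
The shock moves the curves to Qd = 1288 - 4P and Qs = 4P - 732.
Equate the new curves: 1288 - 4P = 4P - 732, giving 2020 = 8P, P = 252.5, Q = 278.
New expenditure = 252.5 × 278 = 70195.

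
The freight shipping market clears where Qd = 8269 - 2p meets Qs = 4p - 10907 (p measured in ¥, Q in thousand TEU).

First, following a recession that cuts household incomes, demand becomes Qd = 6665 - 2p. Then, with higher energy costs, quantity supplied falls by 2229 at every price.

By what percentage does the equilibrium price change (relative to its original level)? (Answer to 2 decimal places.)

Initially, 8269 - 2p = 4p - 10907, so 19176 = 6p and p = 3196, Q = 1877.
The shock moves the curves to Qd = 6665 - 2p and Qs = 4p - 13136.
Clearing the new market: 6665 - 2p = 4p - 13136, so p = 19801/6 ≈ 3300.1667 and Q = 194/3 ≈ 64.6667.
%Δp = (3300.1667 − 3196) / 3196 × 100 = +3.26%.

+3.26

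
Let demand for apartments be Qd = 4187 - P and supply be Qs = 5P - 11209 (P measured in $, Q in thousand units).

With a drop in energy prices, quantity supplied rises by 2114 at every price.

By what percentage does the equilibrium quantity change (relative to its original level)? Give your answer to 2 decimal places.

Original equilibrium: 4187 - P = 5P - 11209 gives 15396 = 6P, so P = 2566 and Q = 1621.
With the change applied: demand Qd = 4187 - P, supply Qs = 5P - 9095.
New equilibrium: 4187 - P = 5P - 9095 ⇒ 13282 = 6P ⇒ P = 6641/3 ≈ 2213.6667, Q = 5920/3 ≈ 1973.3333.
%ΔQ = (1973.3333 − 1621) / 1621 × 100 = +21.74%.

+21.74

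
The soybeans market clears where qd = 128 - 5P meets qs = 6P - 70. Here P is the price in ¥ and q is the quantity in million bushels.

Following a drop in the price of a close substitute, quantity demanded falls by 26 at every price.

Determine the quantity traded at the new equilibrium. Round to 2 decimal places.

Before the shock: 128 - 5P = 6P - 70 ⇒ 198 = 11P ⇒ P = 18, q = 38.
After the shift, demand is qd = 102 - 5P and supply is qs = 6P - 70.
Setting them equal: 102 - 5P = 6P - 70 → 172 = 11P, so P = 172/11 ≈ 15.6364 and q = 262/11 ≈ 23.8182.

23.82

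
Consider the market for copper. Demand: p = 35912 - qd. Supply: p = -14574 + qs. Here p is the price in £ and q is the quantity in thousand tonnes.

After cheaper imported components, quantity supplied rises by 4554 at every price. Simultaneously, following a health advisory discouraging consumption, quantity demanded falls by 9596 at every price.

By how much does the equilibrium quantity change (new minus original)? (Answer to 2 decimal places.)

Solve the original market: 35912 - p = p + 14574, hence p = 10669 and q = 25243.
The new curves are qd = 26316 - p (demand) and qs = p + 19128 (supply).
Equate the new curves: 26316 - p = p + 19128, giving 7188 = 2p, p = 3594, q = 22722.
Δq = 22722 − 25243 = -2521.00.

-2521.00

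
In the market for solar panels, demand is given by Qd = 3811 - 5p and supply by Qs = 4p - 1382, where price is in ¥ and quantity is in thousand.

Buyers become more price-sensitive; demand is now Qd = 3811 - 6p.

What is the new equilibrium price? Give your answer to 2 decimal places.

519.30

Initially, 3811 - 5p = 4p - 1382, so 5193 = 9p and p = 577, Q = 926.
The shock moves the curves to Qd = 3811 - 6p and Qs = 4p - 1382.
Clearing the new market: 3811 - 6p = 4p - 1382, so p = 519.3 and Q = 695.2.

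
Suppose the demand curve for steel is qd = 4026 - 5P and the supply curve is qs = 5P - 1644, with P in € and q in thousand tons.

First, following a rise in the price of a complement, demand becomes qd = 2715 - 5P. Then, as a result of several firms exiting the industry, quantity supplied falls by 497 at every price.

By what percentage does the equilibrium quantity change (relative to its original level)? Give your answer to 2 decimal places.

Initially, 4026 - 5P = 5P - 1644, so 5670 = 10P and P = 567, q = 1191.
After the shift, demand is qd = 2715 - 5P and supply is qs = 5P - 2141.
Clearing the new market: 2715 - 5P = 5P - 2141, so P = 485.6 and q = 287.
%Δq = (287 − 1191) / 1191 × 100 = -75.90%.

-75.90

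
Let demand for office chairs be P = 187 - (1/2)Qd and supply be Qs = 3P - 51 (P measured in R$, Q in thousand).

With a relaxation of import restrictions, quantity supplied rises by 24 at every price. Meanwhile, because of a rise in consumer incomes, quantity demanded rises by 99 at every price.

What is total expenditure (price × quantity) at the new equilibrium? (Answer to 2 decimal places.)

27300.00

Solve the original market: 374 - 2P = 3P - 51, hence P = 85 and Q = 204.
The new curves are Qd = 473 - 2P (demand) and Qs = 3P - 27 (supply).
New equilibrium: 473 - 2P = 3P - 27 ⇒ 500 = 5P ⇒ P = 100, Q = 273.
New expenditure = 100 × 273 = 27300.00.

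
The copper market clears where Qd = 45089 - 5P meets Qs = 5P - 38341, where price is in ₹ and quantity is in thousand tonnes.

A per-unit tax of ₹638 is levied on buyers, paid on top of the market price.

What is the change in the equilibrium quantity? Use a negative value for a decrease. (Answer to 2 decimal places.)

Solve the original market: 45089 - 5P = 5P - 38341, hence P = 8343 and Q = 3374.
Since buyers pay the price plus the tax, the effective demand curve becomes Qd = 41899 - 5P.
Equate the new curves: 41899 - 5P = 5P - 38341, giving 80240 = 10P, P = 8024, Q = 1779.
ΔQ = 1779 − 3374 = -1595.00.

-1595.00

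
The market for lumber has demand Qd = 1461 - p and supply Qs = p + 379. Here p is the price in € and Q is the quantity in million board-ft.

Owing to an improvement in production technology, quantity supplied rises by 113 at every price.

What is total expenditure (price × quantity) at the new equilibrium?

473114.25

Original equilibrium: 1461 - p = p + 379 gives 1082 = 2p, so p = 541 and Q = 920.
After the shift, demand is Qd = 1461 - p and supply is Qs = p + 492.
New equilibrium: 1461 - p = p + 492 ⇒ 969 = 2p ⇒ p = 484.5, Q = 976.5.
New expenditure = 484.5 × 976.5 = 473114.25.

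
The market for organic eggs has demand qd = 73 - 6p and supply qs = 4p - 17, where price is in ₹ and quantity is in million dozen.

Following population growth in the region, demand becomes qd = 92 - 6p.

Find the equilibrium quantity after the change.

Solve the original market: 73 - 6p = 4p - 17, hence p = 9 and q = 19.
After the shift, demand is qd = 92 - 6p and supply is qs = 4p - 17.
Setting them equal: 92 - 6p = 4p - 17 → 109 = 10p, so p = 10.9 and q = 26.6.

26.6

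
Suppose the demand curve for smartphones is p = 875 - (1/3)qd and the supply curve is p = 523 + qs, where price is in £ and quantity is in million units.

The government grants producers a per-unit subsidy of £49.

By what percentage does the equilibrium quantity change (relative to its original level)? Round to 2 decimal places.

Solve the original market: 2625 - 3p = p - 523, hence p = 787 and q = 264.
Since sellers receive the price plus the subsidy, the effective supply curve becomes qs = p - 474.
Clearing the new market: 2625 - 3p = p - 474, so p = 774.75 and q = 300.75.
%Δq = (300.75 − 264) / 264 × 100 = +13.92%.

+13.92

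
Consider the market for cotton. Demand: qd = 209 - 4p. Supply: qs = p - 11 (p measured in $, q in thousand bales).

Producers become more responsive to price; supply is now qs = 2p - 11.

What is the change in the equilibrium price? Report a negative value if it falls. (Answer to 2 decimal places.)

-7.33

Initially, 209 - 4p = p - 11, so 220 = 5p and p = 44, q = 33.
With the change applied: demand qd = 209 - 4p, supply qs = 2p - 11.
Clearing the new market: 209 - 4p = 2p - 11, so p = 110/3 ≈ 36.6667 and q = 187/3 ≈ 62.3333.
Δp = 36.6667 − 44 = -7.33.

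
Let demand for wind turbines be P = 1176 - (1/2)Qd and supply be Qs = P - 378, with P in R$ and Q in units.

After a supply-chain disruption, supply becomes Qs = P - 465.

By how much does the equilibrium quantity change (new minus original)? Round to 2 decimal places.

Original equilibrium: 2352 - 2P = P - 378 gives 2730 = 3P, so P = 910 and Q = 532.
After the shift, demand is Qd = 2352 - 2P and supply is Qs = P - 465.
Equate the new curves: 2352 - 2P = P - 465, giving 2817 = 3P, P = 939, Q = 474.
ΔQ = 474 − 532 = -58.00.

-58.00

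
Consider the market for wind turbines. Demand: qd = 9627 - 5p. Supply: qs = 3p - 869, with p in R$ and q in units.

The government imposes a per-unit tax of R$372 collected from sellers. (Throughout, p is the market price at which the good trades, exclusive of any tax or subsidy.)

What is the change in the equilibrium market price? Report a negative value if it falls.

Before the shock: 9627 - 5p = 3p - 869 ⇒ 10496 = 8p ⇒ p = 1312, q = 3067.
Since sellers keep the price net of the tax, the effective supply curve becomes qs = 3p - 1985.
New equilibrium: 9627 - 5p = 3p - 1985 ⇒ 11612 = 8p ⇒ p = 1451.5, q = 2369.5.
Δp = 1451.5 − 1312 = +139.5.

+139.5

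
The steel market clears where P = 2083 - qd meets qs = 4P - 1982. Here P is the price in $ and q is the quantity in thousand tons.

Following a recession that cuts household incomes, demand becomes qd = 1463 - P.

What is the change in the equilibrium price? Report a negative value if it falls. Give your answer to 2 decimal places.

-124.00

Solve the original market: 2083 - P = 4P - 1982, hence P = 813 and q = 1270.
The new curves are qd = 1463 - P (demand) and qs = 4P - 1982 (supply).
Setting them equal: 1463 - P = 4P - 1982 → 3445 = 5P, so P = 689 and q = 774.
ΔP = 689 − 813 = -124.00.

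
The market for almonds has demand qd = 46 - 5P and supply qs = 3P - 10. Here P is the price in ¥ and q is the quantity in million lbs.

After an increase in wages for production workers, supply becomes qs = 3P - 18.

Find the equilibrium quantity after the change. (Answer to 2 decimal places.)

Initially, 46 - 5P = 3P - 10, so 56 = 8P and P = 7, q = 11.
The shock moves the curves to qd = 46 - 5P and qs = 3P - 18.
New equilibrium: 46 - 5P = 3P - 18 ⇒ 64 = 8P ⇒ P = 8, q = 6.

6.00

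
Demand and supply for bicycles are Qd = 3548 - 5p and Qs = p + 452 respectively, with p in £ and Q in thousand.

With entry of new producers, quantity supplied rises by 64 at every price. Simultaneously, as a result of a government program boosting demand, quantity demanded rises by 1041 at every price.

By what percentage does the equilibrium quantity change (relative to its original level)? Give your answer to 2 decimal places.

+23.43

Solve the original market: 3548 - 5p = p + 452, hence p = 516 and Q = 968.
With the change applied: demand Qd = 4589 - 5p, supply Qs = p + 516.
Clearing the new market: 4589 - 5p = p + 516, so p = 4073/6 ≈ 678.8333 and Q = 7169/6 ≈ 1194.8333.
%ΔQ = (1194.8333 − 968) / 968 × 100 = +23.43%.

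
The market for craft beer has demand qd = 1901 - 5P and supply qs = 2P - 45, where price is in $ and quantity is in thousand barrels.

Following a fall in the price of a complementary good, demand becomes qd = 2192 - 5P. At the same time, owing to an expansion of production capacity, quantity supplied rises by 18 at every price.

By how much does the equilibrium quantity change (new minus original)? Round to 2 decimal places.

Solve the original market: 1901 - 5P = 2P - 45, hence P = 278 and q = 511.
The shock moves the curves to qd = 2192 - 5P and qs = 2P - 27.
Equate the new curves: 2192 - 5P = 2P - 27, giving 2219 = 7P, P = 317, q = 607.
Δq = 607 − 511 = +96.00.

+96.00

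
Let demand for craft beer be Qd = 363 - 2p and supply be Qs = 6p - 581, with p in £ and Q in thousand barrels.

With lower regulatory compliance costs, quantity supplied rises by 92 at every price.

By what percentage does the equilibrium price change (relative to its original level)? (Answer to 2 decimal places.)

-9.75

Solve the original market: 363 - 2p = 6p - 581, hence p = 118 and Q = 127.
With the change applied: demand Qd = 363 - 2p, supply Qs = 6p - 489.
Equate the new curves: 363 - 2p = 6p - 489, giving 852 = 8p, p = 106.5, Q = 150.
%Δp = (106.5 − 118) / 118 × 100 = -9.75%.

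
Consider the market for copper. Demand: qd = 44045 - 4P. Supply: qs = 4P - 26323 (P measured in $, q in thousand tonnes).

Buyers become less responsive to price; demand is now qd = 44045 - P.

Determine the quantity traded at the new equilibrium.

29971.4

Solve the original market: 44045 - 4P = 4P - 26323, hence P = 8796 and q = 8861.
After the shift, demand is qd = 44045 - P and supply is qs = 4P - 26323.
Equate the new curves: 44045 - P = 4P - 26323, giving 70368 = 5P, P = 14073.6, q = 29971.4.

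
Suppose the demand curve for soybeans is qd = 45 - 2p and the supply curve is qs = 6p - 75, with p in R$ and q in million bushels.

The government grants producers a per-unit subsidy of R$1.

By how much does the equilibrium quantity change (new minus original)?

Original equilibrium: 45 - 2p = 6p - 75 gives 120 = 8p, so p = 15 and q = 15.
Since sellers receive the price plus the subsidy, the effective supply curve becomes qs = 6p - 69.
Clearing the new market: 45 - 2p = 6p - 69, so p = 14.25 and q = 16.5.
Δq = 16.5 − 15 = +1.5.

+1.5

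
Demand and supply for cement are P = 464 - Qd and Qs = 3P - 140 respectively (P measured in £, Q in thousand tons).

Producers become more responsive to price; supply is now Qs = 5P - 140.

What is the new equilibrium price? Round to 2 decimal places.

100.67

Original equilibrium: 464 - P = 3P - 140 gives 604 = 4P, so P = 151 and Q = 313.
With the change applied: demand Qd = 464 - P, supply Qs = 5P - 140.
Setting them equal: 464 - P = 5P - 140 → 604 = 6P, so P = 302/3 ≈ 100.6667 and Q = 1090/3 ≈ 363.3333.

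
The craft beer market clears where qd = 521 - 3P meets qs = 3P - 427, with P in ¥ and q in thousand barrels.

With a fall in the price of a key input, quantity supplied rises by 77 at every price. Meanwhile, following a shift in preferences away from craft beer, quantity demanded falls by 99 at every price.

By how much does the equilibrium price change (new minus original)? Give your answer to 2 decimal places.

Before the shock: 521 - 3P = 3P - 427 ⇒ 948 = 6P ⇒ P = 158, q = 47.
The shock moves the curves to qd = 422 - 3P and qs = 3P - 350.
Equate the new curves: 422 - 3P = 3P - 350, giving 772 = 6P, P = 386/3 ≈ 128.6667, q = 36.
ΔP = 128.6667 − 158 = -29.33.

-29.33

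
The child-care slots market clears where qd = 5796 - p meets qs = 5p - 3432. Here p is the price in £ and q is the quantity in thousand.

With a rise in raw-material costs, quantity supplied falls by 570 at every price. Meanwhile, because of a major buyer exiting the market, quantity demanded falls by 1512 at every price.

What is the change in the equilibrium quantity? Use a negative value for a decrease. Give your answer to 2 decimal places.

-1355.00

Before the shock: 5796 - p = 5p - 3432 ⇒ 9228 = 6p ⇒ p = 1538, q = 4258.
The shock moves the curves to qd = 4284 - p and qs = 5p - 4002.
New equilibrium: 4284 - p = 5p - 4002 ⇒ 8286 = 6p ⇒ p = 1381, q = 2903.
Δq = 2903 − 4258 = -1355.00.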